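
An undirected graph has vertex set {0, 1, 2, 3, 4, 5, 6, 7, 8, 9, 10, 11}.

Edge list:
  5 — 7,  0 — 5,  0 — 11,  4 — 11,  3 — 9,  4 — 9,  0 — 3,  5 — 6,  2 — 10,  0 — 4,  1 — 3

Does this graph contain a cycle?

DFS, tracking each vertex's parent; an edge to a visited non-parent vertex closes a cycle.
Start from 3:
visit 3 (parent –)
  visit 1 (parent 3)
    1–3: parent, skip
  visit 0 (parent 3)
    0–3: parent, skip
    visit 5 (parent 0)
      5–0: parent, skip
      visit 7 (parent 5)
        7–5: parent, skip
      visit 6 (parent 5)
        6–5: parent, skip
    visit 11 (parent 0)
      11–0: parent, skip
      visit 4 (parent 11)
        visit 9 (parent 4)
          9–4: parent, skip
          9–3: 3 visited and ≠ parent → cycle
Cycle: 3 – 0 – 11 – 4 – 9 – 3.

Yes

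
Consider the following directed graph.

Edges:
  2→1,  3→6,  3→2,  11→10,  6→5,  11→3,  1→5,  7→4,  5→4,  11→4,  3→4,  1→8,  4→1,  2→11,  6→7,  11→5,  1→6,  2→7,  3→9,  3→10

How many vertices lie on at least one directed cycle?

8

A vertex is on a directed cycle iff it belongs to a strongly connected component of size ≥ 2 (or has a self-loop).
The vertices on cycles are {1, 2, 3, 4, 5, 6, 7, 11} — 8 in total.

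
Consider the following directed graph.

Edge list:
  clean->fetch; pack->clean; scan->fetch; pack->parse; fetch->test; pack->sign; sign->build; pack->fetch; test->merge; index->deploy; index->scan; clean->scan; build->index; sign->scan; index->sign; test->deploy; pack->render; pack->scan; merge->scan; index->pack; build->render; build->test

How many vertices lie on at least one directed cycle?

8

A vertex is on a directed cycle iff it belongs to a strongly connected component of size ≥ 2 (or has a self-loop).
The vertices on cycles are {pack, scan, sign, test, build, fetch, index, merge} — 8 in total.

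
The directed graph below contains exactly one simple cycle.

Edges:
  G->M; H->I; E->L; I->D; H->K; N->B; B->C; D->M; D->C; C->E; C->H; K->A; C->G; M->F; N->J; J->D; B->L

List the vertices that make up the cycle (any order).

DFS with gray/black marking from C:
C gray
  H gray
    K gray
      A gray
      A black
    K black
    I gray
      D gray
        D→C: C is gray → back edge
Back edge closes the cycle C → H → I → D → C; its vertices are {C, D, H, I}.

C, D, H, I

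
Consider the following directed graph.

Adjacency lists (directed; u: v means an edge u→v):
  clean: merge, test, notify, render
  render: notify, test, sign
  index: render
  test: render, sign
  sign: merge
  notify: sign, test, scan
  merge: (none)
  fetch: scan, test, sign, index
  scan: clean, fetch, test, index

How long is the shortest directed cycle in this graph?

2

For each vertex v, BFS finds the shortest path from v back to v.
The shortest such closed walk is fetch → scan → fetch, length 2.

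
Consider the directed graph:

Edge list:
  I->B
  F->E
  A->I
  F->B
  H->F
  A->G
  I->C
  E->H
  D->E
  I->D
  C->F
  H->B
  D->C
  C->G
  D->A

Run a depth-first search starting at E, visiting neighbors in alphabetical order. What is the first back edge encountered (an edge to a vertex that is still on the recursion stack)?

DFS from E (visiting neighbors in alphabetical order); mark gray on enter, black on exit:
E gray
  H gray
    B gray
    B black
    F gray
      F→B: B black — skip
      F→E: E is gray → back edge
First back edge: F → E.

F->E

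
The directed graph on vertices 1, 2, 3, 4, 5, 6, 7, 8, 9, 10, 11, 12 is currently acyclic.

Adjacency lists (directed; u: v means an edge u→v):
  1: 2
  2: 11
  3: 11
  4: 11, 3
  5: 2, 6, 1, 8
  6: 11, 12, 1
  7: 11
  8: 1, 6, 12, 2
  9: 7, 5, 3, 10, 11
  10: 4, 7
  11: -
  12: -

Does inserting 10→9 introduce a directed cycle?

Adding 10→9 creates a cycle iff 9 can already reach 10.
Path from 9: 9 → 10.
So 9 → … → 10 → 9 is a cycle.

Yes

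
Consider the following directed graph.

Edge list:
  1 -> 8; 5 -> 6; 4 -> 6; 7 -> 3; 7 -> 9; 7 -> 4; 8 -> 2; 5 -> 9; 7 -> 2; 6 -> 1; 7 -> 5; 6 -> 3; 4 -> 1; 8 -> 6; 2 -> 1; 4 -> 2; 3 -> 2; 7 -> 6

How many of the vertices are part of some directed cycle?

A vertex is on a directed cycle iff it belongs to a strongly connected component of size ≥ 2 (or has a self-loop).
The vertices on cycles are {1, 2, 3, 6, 8} — 5 in total.

5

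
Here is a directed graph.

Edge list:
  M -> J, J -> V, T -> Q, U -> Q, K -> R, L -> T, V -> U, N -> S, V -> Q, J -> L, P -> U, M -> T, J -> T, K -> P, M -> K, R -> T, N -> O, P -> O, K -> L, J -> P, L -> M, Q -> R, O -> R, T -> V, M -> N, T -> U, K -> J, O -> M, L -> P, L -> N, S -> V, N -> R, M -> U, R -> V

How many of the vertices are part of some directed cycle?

12

A vertex is on a directed cycle iff it belongs to a strongly connected component of size ≥ 2 (or has a self-loop).
The vertices on cycles are {J, K, L, M, N, O, P, Q, R, T, U, V} — 12 in total.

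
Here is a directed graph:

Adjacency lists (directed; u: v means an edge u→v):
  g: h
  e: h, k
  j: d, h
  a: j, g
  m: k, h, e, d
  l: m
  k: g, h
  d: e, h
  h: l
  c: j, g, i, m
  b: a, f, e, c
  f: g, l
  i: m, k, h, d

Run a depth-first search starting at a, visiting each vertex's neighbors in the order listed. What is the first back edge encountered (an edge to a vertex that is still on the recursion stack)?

DFS from a (visiting each vertex's neighbors in the order listed); mark gray on enter, black on exit:
a gray
  j gray
    d gray
      e gray
        h gray
          l gray
            m gray
              k gray
                g gray
                  g→h: h is gray → back edge
First back edge: g → h.

g->h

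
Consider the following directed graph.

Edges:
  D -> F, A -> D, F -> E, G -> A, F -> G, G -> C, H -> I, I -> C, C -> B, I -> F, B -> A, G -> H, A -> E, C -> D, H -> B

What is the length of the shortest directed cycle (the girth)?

4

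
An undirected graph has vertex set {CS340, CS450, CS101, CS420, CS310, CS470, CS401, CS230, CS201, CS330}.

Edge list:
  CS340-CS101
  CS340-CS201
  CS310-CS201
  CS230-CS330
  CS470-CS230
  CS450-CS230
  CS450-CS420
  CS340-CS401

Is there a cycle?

DFS, tracking each vertex's parent; an edge to a visited non-parent vertex closes a cycle.
Start from CS310:
visit CS310 (parent –)
  visit CS201 (parent CS310)
    visit CS340 (parent CS201)
      visit CS401 (parent CS340)
        CS401–CS340: parent, skip
      CS340–CS201: parent, skip
      visit CS101 (parent CS340)
        CS101–CS340: parent, skip
    CS201–CS310: parent, skip
visit CS450 (parent –)
  visit CS420 (parent CS450)
    CS420–CS450: parent, skip
  visit CS230 (parent CS450)
    visit CS330 (parent CS230)
      CS330–CS230: parent, skip
    CS230–CS450: parent, skip
    visit CS470 (parent CS230)
      CS470–CS230: parent, skip
No non-parent visited neighbor found — the graph is a forest.

No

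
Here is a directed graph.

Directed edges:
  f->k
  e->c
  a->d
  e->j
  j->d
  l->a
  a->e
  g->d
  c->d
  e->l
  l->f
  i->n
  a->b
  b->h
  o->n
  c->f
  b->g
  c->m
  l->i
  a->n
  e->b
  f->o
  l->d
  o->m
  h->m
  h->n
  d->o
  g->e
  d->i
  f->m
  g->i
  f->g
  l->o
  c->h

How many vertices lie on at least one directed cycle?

7

A vertex is on a directed cycle iff it belongs to a strongly connected component of size ≥ 2 (or has a self-loop).
The vertices on cycles are {a, b, c, e, f, g, l} — 7 in total.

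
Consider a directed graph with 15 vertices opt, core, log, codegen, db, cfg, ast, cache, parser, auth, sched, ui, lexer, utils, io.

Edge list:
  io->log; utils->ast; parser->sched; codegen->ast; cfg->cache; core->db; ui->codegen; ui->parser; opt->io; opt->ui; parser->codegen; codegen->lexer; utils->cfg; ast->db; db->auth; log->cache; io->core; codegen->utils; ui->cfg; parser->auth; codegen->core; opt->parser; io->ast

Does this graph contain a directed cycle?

No

DFS with white/gray/black marking, starting from lexer:
lexer gray
lexer black
opt gray
  parser gray
    codegen gray
      core gray
        db gray
          auth gray
          auth black
        db black
      core black
      codegen→lexer: lexer black — skip
      utils gray
        cfg gray
          cache gray
          cache black
        cfg black
        ast gray
          ast→db: db black — skip
        ast black
      utils black
      codegen→ast: ast black — skip
    codegen black
    sched gray
    sched black
    parser→auth: auth black — skip
  parser black
  io gray
    log gray
      log→cache: cache black — skip
    log black
    io→core: core black — skip
    io→ast: ast black — skip
  io black
  ui gray
    ui→codegen: codegen black — skip
    ui→parser: parser black — skip
    ui→cfg: cfg black — skip
  ui black
opt black
Every edge goes to a white or black vertex — no back edge, so the graph is acyclic.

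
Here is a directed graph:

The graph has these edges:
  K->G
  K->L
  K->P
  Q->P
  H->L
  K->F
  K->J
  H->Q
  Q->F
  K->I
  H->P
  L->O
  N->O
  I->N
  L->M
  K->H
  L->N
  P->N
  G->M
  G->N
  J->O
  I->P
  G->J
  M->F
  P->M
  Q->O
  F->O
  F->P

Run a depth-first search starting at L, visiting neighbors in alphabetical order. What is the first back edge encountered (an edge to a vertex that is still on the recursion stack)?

DFS from L (visiting neighbors in alphabetical order); mark gray on enter, black on exit:
L gray
  M gray
    F gray
      O gray
      O black
      P gray
        P→M: M is gray → back edge
First back edge: P → M.

P->M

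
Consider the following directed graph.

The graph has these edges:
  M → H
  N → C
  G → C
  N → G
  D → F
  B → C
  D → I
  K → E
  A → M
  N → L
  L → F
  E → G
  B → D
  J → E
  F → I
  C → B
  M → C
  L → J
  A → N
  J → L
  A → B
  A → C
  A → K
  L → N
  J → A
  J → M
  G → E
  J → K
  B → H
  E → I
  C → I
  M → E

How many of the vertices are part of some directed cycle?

8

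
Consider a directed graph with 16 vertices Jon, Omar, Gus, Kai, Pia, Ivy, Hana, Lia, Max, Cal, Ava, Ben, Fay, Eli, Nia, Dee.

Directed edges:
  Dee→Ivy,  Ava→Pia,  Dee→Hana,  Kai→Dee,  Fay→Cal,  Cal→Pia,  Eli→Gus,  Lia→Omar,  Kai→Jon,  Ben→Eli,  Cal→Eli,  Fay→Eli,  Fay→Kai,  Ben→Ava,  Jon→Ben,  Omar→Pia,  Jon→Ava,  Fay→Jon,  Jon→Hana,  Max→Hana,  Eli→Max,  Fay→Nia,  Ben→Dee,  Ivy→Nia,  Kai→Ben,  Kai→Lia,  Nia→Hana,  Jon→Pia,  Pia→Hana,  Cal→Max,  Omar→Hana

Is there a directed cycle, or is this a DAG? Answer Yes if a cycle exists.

No

DFS with white/gray/black marking, starting from Dee:
Dee gray
  Hana gray
  Hana black
  Ivy gray
    Nia gray
      Nia→Hana: Hana black — skip
    Nia black
  Ivy black
Dee black
Jon gray
  Ben gray
    Ben→Dee: Dee black — skip
    Ava gray
      Pia gray
        Pia→Hana: Hana black — skip
      Pia black
    Ava black
    Eli gray
      Gus gray
      Gus black
      Max gray
        Max→Hana: Hana black — skip
      Max black
    Eli black
  Ben black
  Jon→Hana: Hana black — skip
  Jon→Ava: Ava black — skip
  Jon→Pia: Pia black — skip
Jon black
Omar gray
  Omar→Pia: Pia black — skip
  Omar→Hana: Hana black — skip
Omar black
Kai gray
  Kai→Ben: Ben black — skip
  Kai→Dee: Dee black — skip
  Kai→Jon: Jon black — skip
  Lia gray
    Lia→Omar: Omar black — skip
  Lia black
Kai black
Cal gray
  Cal→Eli: Eli black — skip
  Cal→Pia: Pia black — skip
  Cal→Max: Max black — skip
Cal black
Fay gray
  Fay→Cal: Cal black — skip
  Fay→Eli: Eli black — skip
  Fay→Nia: Nia black — skip
  Fay→Kai: Kai black — skip
  Fay→Jon: Jon black — skip
Fay black
Every edge goes to a white or black vertex — no back edge, so the graph is acyclic.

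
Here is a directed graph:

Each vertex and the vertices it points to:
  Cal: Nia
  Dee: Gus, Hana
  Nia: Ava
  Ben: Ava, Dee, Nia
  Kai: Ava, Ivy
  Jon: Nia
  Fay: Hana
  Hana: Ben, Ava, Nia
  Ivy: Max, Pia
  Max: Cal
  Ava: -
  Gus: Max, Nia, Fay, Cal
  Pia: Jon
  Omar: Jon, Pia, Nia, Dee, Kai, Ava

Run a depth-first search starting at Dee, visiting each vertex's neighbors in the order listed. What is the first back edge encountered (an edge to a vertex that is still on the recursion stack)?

Ben→Dee

DFS from Dee (visiting each vertex's neighbors in the order listed); mark gray on enter, black on exit:
Dee gray
  Gus gray
    Max gray
      Cal gray
        Nia gray
          Ava gray
          Ava black
        Nia black
      Cal black
    Max black
    Gus→Nia: Nia black — skip
    Fay gray
      Hana gray
        Ben gray
          Ben→Ava: Ava black — skip
          Ben→Dee: Dee is gray → back edge
First back edge: Ben → Dee.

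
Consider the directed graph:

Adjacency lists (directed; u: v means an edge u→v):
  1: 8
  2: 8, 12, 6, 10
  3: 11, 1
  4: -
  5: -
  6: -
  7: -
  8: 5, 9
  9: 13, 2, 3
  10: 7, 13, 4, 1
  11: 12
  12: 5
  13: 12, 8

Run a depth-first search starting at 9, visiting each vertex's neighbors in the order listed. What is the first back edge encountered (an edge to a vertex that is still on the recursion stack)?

DFS from 9 (visiting each vertex's neighbors in the order listed); mark gray on enter, black on exit:
9 gray
  13 gray
    12 gray
      5 gray
      5 black
    12 black
    8 gray
      8→5: 5 black — skip
      8→9: 9 is gray → back edge
First back edge: 8 → 9.

8->9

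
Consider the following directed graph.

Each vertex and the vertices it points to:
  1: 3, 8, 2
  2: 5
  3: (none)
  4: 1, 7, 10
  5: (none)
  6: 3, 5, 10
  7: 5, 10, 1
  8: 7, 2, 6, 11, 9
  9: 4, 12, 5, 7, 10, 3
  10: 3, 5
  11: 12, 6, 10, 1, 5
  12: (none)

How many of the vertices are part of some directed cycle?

6

A vertex is on a directed cycle iff it belongs to a strongly connected component of size ≥ 2 (or has a self-loop).
The vertices on cycles are {1, 4, 7, 8, 9, 11} — 6 in total.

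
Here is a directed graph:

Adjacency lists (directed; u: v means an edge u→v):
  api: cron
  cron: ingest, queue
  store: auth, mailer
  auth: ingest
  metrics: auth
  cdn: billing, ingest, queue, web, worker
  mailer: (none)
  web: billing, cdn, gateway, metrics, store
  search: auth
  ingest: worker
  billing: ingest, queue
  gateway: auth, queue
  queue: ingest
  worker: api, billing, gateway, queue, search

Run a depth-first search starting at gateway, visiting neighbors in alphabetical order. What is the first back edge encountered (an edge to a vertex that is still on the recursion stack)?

DFS from gateway (visiting neighbors in alphabetical order); mark gray on enter, black on exit:
gateway gray
  auth gray
    ingest gray
      worker gray
        api gray
          cron gray
            cron→ingest: ingest is gray → back edge
First back edge: cron → ingest.

cron->ingest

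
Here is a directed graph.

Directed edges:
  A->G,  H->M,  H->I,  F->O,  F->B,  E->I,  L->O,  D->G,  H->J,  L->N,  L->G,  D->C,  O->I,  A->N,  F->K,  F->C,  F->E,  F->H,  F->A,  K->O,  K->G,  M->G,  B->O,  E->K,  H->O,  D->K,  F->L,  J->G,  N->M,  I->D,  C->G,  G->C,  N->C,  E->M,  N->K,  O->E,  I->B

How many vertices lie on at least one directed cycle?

A vertex is on a directed cycle iff it belongs to a strongly connected component of size ≥ 2 (or has a self-loop).
The vertices on cycles are {B, C, D, E, G, I, K, O} — 8 in total.

8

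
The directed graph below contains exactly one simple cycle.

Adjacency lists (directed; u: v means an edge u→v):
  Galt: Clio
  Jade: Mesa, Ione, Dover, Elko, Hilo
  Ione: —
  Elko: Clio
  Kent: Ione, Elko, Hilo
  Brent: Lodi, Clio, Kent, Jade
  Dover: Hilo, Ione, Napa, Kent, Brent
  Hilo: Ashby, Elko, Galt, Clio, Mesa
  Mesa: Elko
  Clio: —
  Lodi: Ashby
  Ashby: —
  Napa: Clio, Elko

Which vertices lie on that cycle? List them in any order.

DFS with gray/black marking from Jade:
Jade gray
  Mesa gray
    Elko gray
      Clio gray
      Clio black
    Elko black
  Mesa black
  Ione gray
  Ione black
  Dover gray
    Hilo gray
      Ashby gray
      Ashby black
      Hilo→Elko: Elko black — skip
      Galt gray
        Galt→Clio: Clio black — skip
      Galt black
      Hilo→Clio: Clio black — skip
      Hilo→Mesa: Mesa black — skip
    Hilo black
    Dover→Ione: Ione black — skip
    Napa gray
      Napa→Clio: Clio black — skip
      Napa→Elko: Elko black — skip
    Napa black
    Kent gray
      Kent→Ione: Ione black — skip
      Kent→Elko: Elko black — skip
      Kent→Hilo: Hilo black — skip
    Kent black
    Brent gray
      Lodi gray
        Lodi→Ashby: Ashby black — skip
      Lodi black
      Brent→Clio: Clio black — skip
      Brent→Kent: Kent black — skip
      Brent→Jade: Jade is gray → back edge
Back edge closes the cycle Jade → Dover → Brent → Jade; its vertices are {Jade, Brent, Dover}.

Jade, Brent, Dover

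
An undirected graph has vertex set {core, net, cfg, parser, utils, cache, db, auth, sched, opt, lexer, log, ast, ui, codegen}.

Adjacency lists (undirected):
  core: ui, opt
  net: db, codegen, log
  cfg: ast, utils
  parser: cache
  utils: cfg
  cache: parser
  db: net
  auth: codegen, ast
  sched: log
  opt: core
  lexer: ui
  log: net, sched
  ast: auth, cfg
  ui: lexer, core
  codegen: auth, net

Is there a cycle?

DFS, tracking each vertex's parent; an edge to a visited non-parent vertex closes a cycle.
Start from sched:
visit sched (parent –)
  visit log (parent sched)
    visit net (parent log)
      visit db (parent net)
        db–net: parent, skip
      visit codegen (parent net)
        visit auth (parent codegen)
          auth–codegen: parent, skip
          visit ast (parent auth)
            ast–auth: parent, skip
            visit cfg (parent ast)
              cfg–ast: parent, skip
              visit utils (parent cfg)
                utils–cfg: parent, skip
        codegen–net: parent, skip
      net–log: parent, skip
    log–sched: parent, skip
visit core (parent –)
  visit ui (parent core)
    visit lexer (parent ui)
      lexer–ui: parent, skip
    ui–core: parent, skip
  visit opt (parent core)
    opt–core: parent, skip
visit parser (parent –)
  visit cache (parent parser)
    cache–parser: parent, skip
No non-parent visited neighbor found — the graph is a forest.

No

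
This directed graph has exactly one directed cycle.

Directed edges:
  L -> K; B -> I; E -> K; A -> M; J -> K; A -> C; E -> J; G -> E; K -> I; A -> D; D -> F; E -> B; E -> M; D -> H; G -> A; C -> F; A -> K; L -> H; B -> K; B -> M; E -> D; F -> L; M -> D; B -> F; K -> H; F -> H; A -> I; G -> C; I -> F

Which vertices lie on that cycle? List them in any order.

F, I, K, L

DFS with gray/black marking from I:
I gray
  F gray
    H gray
    H black
    L gray
      L→H: H black — skip
      K gray
        K→H: H black — skip
        K→I: I is gray → back edge
Back edge closes the cycle I → F → L → K → I; its vertices are {F, I, K, L}.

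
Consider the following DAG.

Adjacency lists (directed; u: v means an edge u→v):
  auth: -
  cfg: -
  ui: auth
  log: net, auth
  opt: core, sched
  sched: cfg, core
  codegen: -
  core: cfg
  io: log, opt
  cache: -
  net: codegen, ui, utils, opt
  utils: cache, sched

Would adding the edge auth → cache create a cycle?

No

Adding auth→cache creates a cycle iff cache can already reach auth.
Explore from cache: no path reaches auth. The graph stays acyclic.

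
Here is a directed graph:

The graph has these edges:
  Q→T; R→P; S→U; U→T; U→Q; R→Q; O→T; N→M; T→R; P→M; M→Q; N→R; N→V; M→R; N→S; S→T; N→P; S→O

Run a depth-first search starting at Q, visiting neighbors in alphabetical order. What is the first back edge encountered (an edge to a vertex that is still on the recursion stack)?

DFS from Q (visiting neighbors in alphabetical order); mark gray on enter, black on exit:
Q gray
  T gray
    R gray
      P gray
        M gray
          M→Q: Q is gray → back edge
First back edge: M → Q.

M->Q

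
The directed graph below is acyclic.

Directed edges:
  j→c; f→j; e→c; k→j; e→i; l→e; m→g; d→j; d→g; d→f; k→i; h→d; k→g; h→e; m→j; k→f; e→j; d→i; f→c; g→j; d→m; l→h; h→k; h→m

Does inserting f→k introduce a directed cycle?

Adding f→k creates a cycle iff k can already reach f.
Path from k: k → f.
So k → … → f → k is a cycle.

Yes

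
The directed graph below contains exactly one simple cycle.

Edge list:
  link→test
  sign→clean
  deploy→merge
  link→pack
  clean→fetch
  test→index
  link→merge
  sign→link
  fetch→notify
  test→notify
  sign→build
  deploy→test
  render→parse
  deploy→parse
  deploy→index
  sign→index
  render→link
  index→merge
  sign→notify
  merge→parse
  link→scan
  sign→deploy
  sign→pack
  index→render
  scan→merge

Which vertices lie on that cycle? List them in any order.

link, test, index, render

DFS with gray/black marking from link:
link gray
  merge gray
    parse gray
    parse black
  merge black
  scan gray
    scan→merge: merge black — skip
  scan black
  test gray
    index gray
      index→merge: merge black — skip
      render gray
        render→parse: parse black — skip
        render→link: link is gray → back edge
Back edge closes the cycle link → test → index → render → link; its vertices are {link, test, index, render}.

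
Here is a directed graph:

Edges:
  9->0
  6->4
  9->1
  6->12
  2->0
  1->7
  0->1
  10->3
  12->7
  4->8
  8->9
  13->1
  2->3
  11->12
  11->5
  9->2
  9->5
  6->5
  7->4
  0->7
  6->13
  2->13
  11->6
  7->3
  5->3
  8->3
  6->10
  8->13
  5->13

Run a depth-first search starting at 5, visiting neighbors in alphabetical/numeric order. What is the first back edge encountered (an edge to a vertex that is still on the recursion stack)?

0->1

DFS from 5 (visiting neighbors in alphabetical/numeric order); mark gray on enter, black on exit:
5 gray
  3 gray
  3 black
  13 gray
    1 gray
      7 gray
        7→3: 3 black — skip
        4 gray
          8 gray
            8→3: 3 black — skip
            9 gray
              0 gray
                0→1: 1 is gray → back edge
First back edge: 0 → 1.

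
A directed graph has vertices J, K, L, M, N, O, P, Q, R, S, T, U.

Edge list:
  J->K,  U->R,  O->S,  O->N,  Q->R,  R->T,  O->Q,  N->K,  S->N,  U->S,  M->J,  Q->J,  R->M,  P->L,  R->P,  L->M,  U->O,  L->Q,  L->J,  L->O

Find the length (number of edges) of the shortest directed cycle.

4

For each vertex v, BFS finds the shortest path from v back to v.
The shortest such closed walk is R → P → L → Q → R, length 4.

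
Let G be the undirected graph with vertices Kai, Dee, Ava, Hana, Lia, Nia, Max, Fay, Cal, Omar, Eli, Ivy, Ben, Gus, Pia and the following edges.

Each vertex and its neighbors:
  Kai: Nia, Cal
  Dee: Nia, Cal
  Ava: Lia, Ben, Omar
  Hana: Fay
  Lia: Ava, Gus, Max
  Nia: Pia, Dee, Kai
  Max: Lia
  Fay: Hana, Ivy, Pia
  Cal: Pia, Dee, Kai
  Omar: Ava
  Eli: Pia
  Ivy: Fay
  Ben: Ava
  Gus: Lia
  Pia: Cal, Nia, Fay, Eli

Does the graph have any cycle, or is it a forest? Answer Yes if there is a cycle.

DFS, tracking each vertex's parent; an edge to a visited non-parent vertex closes a cycle.
Start from Pia:
visit Pia (parent –)
  visit Cal (parent Pia)
    Cal–Pia: parent, skip
    visit Dee (parent Cal)
      visit Nia (parent Dee)
        Nia–Pia: Pia visited and ≠ parent → cycle
Cycle: Pia – Cal – Dee – Nia – Pia.

Yes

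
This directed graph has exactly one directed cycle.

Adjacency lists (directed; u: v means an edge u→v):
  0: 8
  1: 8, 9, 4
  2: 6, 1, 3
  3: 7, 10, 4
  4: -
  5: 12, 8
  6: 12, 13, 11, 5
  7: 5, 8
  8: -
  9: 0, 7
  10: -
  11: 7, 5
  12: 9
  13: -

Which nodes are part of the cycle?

5, 7, 9, 12

DFS with gray/black marking from 9:
9 gray
  0 gray
    8 gray
    8 black
  0 black
  7 gray
    5 gray
      12 gray
        12→9: 9 is gray → back edge
Back edge closes the cycle 9 → 7 → 5 → 12 → 9; its vertices are {5, 7, 9, 12}.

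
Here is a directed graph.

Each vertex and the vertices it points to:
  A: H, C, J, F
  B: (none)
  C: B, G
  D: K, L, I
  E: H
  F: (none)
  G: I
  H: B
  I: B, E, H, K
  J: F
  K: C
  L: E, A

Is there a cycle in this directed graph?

DFS with white/gray/black marking, starting from L:
L gray
  E gray
    H gray
      B gray
      B black
    H black
  E black
  A gray
    A→H: H black — skip
    C gray
      C→B: B black — skip
      G gray
        I gray
          I→B: B black — skip
          I→E: E black — skip
          I→H: H black — skip
          K gray
            K→C: C is gray → back edge
Back edge found, so a cycle exists: C → G → I → K → C.

Yes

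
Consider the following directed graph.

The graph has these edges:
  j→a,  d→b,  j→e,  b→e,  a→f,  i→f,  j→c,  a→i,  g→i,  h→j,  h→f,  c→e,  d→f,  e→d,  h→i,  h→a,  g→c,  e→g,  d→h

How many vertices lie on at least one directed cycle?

A vertex is on a directed cycle iff it belongs to a strongly connected component of size ≥ 2 (or has a self-loop).
The vertices on cycles are {b, c, d, e, g, h, j} — 7 in total.

7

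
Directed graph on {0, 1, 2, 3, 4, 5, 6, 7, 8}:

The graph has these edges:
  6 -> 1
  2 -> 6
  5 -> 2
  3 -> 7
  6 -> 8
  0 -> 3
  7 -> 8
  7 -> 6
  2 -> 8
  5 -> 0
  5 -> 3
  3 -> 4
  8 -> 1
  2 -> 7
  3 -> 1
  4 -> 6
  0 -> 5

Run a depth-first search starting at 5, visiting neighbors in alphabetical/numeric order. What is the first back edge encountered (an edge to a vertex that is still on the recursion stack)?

0→5

DFS from 5 (visiting neighbors in alphabetical/numeric order); mark gray on enter, black on exit:
5 gray
  0 gray
    3 gray
      1 gray
      1 black
      4 gray
        6 gray
          6→1: 1 black — skip
          8 gray
            8→1: 1 black — skip
          8 black
        6 black
      4 black
      7 gray
        7→6: 6 black — skip
        7→8: 8 black — skip
      7 black
    3 black
    0→5: 5 is gray → back edge
First back edge: 0 → 5.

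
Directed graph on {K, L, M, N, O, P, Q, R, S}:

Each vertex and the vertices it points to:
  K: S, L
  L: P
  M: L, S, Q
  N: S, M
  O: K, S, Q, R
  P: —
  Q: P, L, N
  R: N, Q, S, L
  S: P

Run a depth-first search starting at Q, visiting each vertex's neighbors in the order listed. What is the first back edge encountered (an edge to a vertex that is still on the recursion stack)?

M→Q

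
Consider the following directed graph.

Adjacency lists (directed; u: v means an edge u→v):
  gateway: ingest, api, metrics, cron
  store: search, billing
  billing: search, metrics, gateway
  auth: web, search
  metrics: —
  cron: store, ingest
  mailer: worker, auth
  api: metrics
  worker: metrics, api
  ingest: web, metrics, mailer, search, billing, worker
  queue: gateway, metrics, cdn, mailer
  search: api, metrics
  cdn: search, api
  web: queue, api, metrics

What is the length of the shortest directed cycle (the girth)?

3

For each vertex v, BFS finds the shortest path from v back to v.
The shortest such closed walk is gateway → ingest → billing → gateway, length 3.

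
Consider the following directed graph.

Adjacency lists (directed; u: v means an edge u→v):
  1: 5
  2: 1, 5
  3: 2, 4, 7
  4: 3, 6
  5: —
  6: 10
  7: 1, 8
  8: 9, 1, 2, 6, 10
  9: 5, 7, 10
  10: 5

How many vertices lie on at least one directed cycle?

A vertex is on a directed cycle iff it belongs to a strongly connected component of size ≥ 2 (or has a self-loop).
The vertices on cycles are {3, 4, 7, 8, 9} — 5 in total.

5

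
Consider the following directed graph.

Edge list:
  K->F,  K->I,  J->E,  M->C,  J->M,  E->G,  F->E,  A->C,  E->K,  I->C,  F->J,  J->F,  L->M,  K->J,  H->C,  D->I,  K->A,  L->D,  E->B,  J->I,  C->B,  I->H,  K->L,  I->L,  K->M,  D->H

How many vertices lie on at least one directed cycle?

7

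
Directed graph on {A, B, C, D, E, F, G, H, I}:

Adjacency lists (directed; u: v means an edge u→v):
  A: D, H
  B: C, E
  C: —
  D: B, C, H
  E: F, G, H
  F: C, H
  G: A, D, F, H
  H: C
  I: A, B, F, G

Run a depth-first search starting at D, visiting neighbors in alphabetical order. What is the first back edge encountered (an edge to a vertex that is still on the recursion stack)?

A→D

DFS from D (visiting neighbors in alphabetical order); mark gray on enter, black on exit:
D gray
  B gray
    C gray
    C black
    E gray
      F gray
        F→C: C black — skip
        H gray
          H→C: C black — skip
        H black
      F black
      G gray
        A gray
          A→D: D is gray → back edge
First back edge: A → D.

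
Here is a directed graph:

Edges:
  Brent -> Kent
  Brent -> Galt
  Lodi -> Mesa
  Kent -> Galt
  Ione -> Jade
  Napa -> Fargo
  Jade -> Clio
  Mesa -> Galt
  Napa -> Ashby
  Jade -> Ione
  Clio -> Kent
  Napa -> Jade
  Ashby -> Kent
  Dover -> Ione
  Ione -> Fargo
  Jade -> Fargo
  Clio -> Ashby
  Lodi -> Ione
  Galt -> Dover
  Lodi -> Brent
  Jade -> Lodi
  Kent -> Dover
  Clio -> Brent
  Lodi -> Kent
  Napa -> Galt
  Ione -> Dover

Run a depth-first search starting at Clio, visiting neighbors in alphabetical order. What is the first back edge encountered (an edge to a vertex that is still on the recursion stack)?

DFS from Clio (visiting neighbors in alphabetical order); mark gray on enter, black on exit:
Clio gray
  Ashby gray
    Kent gray
      Dover gray
        Ione gray
          Ione→Dover: Dover is gray → back edge
First back edge: Ione → Dover.

Ione->Dover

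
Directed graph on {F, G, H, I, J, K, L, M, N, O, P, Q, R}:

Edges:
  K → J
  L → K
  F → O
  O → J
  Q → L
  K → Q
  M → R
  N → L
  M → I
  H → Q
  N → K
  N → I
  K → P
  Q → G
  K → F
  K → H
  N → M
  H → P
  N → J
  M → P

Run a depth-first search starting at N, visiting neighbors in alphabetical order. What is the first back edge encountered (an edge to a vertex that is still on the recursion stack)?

L→K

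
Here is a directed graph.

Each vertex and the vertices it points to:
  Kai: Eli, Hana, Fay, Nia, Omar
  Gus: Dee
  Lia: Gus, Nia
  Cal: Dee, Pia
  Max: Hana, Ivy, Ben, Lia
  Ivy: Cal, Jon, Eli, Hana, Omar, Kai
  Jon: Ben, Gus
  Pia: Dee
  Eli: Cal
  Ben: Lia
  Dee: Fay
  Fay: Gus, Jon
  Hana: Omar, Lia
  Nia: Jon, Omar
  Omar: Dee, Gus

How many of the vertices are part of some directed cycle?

8

A vertex is on a directed cycle iff it belongs to a strongly connected component of size ≥ 2 (or has a self-loop).
The vertices on cycles are {Ben, Dee, Fay, Gus, Jon, Lia, Nia, Omar} — 8 in total.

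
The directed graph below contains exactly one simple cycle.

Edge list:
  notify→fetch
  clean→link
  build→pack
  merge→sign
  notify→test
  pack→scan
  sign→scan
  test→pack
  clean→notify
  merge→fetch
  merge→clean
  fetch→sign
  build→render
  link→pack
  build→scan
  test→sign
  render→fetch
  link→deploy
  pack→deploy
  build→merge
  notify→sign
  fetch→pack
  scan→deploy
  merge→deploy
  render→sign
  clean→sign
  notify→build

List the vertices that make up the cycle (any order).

DFS with gray/black marking from clean:
clean gray
  link gray
    deploy gray
    deploy black
    pack gray
      pack→deploy: deploy black — skip
      scan gray
        scan→deploy: deploy black — skip
      scan black
    pack black
  link black
  notify gray
    build gray
      render gray
        fetch gray
          sign gray
            sign→scan: scan black — skip
          sign black
          fetch→pack: pack black — skip
        fetch black
        render→sign: sign black — skip
      render black
      merge gray
        merge→fetch: fetch black — skip
        merge→clean: clean is gray → back edge
Back edge closes the cycle clean → notify → build → merge → clean; its vertices are {build, clean, merge, notify}.

build, clean, merge, notify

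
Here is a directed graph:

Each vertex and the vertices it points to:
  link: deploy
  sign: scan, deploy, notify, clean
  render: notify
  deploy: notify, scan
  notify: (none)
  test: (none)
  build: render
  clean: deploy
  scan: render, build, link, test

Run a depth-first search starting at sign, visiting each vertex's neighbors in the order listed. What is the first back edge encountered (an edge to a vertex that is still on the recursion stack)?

deploy→scan

DFS from sign (visiting each vertex's neighbors in the order listed); mark gray on enter, black on exit:
sign gray
  scan gray
    render gray
      notify gray
      notify black
    render black
    build gray
      build→render: render black — skip
    build black
    link gray
      deploy gray
        deploy→notify: notify black — skip
        deploy→scan: scan is gray → back edge
First back edge: deploy → scan.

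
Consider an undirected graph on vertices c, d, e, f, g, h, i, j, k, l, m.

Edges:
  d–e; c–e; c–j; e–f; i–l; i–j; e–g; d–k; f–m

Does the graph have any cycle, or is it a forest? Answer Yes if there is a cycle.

No

DFS, tracking each vertex's parent; an edge to a visited non-parent vertex closes a cycle.
Start from j:
visit j (parent –)
  visit c (parent j)
    c–j: parent, skip
    visit e (parent c)
      visit f (parent e)
        f–e: parent, skip
        visit m (parent f)
          m–f: parent, skip
      visit g (parent e)
        g–e: parent, skip
      e–c: parent, skip
      visit d (parent e)
        d–e: parent, skip
        visit k (parent d)
          k–d: parent, skip
  visit i (parent j)
    visit l (parent i)
      l–i: parent, skip
    i–j: parent, skip
visit h (parent –)
No non-parent visited neighbor found — the graph is a forest.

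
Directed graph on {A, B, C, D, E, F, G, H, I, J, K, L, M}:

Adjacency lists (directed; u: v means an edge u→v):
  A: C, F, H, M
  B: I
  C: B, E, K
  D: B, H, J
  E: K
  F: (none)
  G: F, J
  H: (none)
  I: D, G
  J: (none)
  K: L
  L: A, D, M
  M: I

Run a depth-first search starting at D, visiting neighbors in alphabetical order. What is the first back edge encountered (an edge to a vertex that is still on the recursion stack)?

I→D

DFS from D (visiting neighbors in alphabetical order); mark gray on enter, black on exit:
D gray
  B gray
    I gray
      I→D: D is gray → back edge
First back edge: I → D.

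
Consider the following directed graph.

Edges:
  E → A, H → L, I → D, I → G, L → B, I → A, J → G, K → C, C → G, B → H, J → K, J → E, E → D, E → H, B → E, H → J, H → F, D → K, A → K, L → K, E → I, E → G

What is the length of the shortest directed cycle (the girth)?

For each vertex v, BFS finds the shortest path from v back to v.
The shortest such closed walk is E → H → J → E, length 3.

3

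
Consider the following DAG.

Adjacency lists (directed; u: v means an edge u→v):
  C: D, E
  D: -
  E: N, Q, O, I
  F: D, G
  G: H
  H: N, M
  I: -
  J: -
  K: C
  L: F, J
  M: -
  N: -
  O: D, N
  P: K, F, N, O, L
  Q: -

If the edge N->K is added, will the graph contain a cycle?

Yes

Adding N→K creates a cycle iff K can already reach N.
Path from K: K → C → E → N.
So K → … → N → K is a cycle.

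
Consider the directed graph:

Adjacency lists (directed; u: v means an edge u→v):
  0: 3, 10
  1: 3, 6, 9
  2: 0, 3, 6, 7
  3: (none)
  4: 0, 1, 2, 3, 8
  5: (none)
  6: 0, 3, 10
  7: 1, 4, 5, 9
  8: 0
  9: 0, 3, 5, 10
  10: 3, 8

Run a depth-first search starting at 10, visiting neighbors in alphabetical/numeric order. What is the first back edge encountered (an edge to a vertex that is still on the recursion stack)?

DFS from 10 (visiting neighbors in alphabetical/numeric order); mark gray on enter, black on exit:
10 gray
  3 gray
  3 black
  8 gray
    0 gray
      0→3: 3 black — skip
      0→10: 10 is gray → back edge
First back edge: 0 → 10.

0->10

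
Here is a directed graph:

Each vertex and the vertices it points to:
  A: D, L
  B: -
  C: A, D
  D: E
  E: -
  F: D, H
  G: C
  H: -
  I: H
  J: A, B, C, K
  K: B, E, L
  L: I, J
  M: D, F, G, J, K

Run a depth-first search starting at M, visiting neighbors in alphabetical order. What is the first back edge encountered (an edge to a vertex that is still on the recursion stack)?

J→A

DFS from M (visiting neighbors in alphabetical order); mark gray on enter, black on exit:
M gray
  D gray
    E gray
    E black
  D black
  F gray
    F→D: D black — skip
    H gray
    H black
  F black
  G gray
    C gray
      A gray
        A→D: D black — skip
        L gray
          I gray
            I→H: H black — skip
          I black
          J gray
            J→A: A is gray → back edge
First back edge: J → A.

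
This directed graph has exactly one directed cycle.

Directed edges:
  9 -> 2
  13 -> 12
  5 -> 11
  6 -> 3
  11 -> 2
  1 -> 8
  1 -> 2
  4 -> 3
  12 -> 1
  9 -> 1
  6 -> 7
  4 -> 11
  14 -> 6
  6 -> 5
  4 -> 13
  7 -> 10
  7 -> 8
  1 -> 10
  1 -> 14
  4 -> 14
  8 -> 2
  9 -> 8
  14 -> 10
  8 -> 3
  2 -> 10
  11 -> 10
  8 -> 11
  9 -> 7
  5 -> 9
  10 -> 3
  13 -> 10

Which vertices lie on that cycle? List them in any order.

DFS with gray/black marking from 14:
14 gray
  10 gray
    3 gray
    3 black
  10 black
  6 gray
    6→3: 3 black — skip
    7 gray
      7→10: 10 black — skip
      8 gray
        8→3: 3 black — skip
        11 gray
          2 gray
            2→10: 10 black — skip
          2 black
          11→10: 10 black — skip
        11 black
        8→2: 2 black — skip
      8 black
    7 black
    5 gray
      5→11: 11 black — skip
      9 gray
        9→8: 8 black — skip
        9→2: 2 black — skip
        9→7: 7 black — skip
        1 gray
          1→2: 2 black — skip
          1→10: 10 black — skip
          1→14: 14 is gray → back edge
Back edge closes the cycle 14 → 6 → 5 → 9 → 1 → 14; its vertices are {1, 5, 6, 9, 14}.

1, 5, 6, 9, 14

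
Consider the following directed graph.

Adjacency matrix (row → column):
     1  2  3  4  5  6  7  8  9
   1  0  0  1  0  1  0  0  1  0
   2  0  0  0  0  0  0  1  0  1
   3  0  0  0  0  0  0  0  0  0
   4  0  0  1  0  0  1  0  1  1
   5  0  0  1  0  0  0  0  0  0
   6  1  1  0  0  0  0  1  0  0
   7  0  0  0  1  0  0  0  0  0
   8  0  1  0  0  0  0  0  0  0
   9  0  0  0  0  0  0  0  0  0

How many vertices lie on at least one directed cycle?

6

A vertex is on a directed cycle iff it belongs to a strongly connected component of size ≥ 2 (or has a self-loop).
The vertices on cycles are {1, 2, 4, 6, 7, 8} — 6 in total.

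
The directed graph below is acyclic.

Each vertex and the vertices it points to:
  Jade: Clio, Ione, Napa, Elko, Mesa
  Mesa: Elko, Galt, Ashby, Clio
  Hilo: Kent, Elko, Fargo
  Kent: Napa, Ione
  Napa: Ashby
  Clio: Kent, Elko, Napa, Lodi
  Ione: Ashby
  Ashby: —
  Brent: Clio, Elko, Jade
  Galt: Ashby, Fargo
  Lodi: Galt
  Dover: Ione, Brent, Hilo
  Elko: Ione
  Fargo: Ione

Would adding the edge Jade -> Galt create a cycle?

No

Adding Jade→Galt creates a cycle iff Galt can already reach Jade.
Explore from Galt: no path reaches Jade. The graph stays acyclic.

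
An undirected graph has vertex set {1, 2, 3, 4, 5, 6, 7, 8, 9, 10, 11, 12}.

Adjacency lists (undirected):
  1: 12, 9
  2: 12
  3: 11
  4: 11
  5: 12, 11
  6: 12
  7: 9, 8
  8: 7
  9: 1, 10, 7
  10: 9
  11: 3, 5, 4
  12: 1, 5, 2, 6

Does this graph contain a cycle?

No

DFS, tracking each vertex's parent; an edge to a visited non-parent vertex closes a cycle.
Start from 4:
visit 4 (parent –)
  visit 11 (parent 4)
    visit 3 (parent 11)
      3–11: parent, skip
    visit 5 (parent 11)
      visit 12 (parent 5)
        visit 1 (parent 12)
          1–12: parent, skip
          visit 9 (parent 1)
            9–1: parent, skip
            visit 10 (parent 9)
              10–9: parent, skip
            visit 7 (parent 9)
              7–9: parent, skip
              visit 8 (parent 7)
                8–7: parent, skip
        12–5: parent, skip
        visit 2 (parent 12)
          2–12: parent, skip
        visit 6 (parent 12)
          6–12: parent, skip
      5–11: parent, skip
    11–4: parent, skip
No non-parent visited neighbor found — the graph is a forest.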